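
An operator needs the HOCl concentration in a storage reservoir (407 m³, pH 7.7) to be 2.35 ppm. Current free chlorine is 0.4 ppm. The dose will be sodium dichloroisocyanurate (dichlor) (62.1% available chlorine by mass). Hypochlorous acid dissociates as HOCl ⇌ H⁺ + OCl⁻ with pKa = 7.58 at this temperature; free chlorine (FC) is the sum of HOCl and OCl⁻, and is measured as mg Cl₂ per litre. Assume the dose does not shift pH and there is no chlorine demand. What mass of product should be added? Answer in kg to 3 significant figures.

Volume: 407 m³ = 407,000 L.
[OCl⁻]/[HOCl] = 10^(pH − pKa) = 10^(7.7 − 7.58) = 1.318; fraction as HOCl = 1/(1 + 1.318) = 0.4314.
Free chlorine required for 2.35 ppm HOCl: 2.35 / 0.4314 = 5.448 ppm.
FC to add: 5.448 − 0.4 = 5.048 mg/L as Cl₂.
Cl₂ equivalent: 5.048 mg/L × 407,000 L = 2054 g.
Product at 62.1% available Cl: 2054 / 0.621 = 3308 g.

3.31 kg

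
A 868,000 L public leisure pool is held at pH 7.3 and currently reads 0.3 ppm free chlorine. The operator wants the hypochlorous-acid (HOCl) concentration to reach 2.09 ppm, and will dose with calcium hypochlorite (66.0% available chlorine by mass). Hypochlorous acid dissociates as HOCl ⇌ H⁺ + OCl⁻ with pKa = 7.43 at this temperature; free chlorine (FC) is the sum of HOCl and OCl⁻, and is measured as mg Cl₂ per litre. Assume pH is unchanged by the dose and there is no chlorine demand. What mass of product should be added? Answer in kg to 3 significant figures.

4.39 kg

[OCl⁻]/[HOCl] = 10^(pH − pKa) = 10^(7.3 − 7.43) = 0.7413; fraction as HOCl = 1/(1 + 0.7413) = 0.5743.
Free chlorine required for 2.09 ppm HOCl: 2.09 / 0.5743 = 3.639 ppm.
FC to add: 3.639 − 0.3 = 3.339 mg/L as Cl₂.
Cl₂ equivalent: 3.339 mg/L × 868,000 L = 2899 g.
Product at 66.0% available Cl: 2899 / 0.66 = 4392 g.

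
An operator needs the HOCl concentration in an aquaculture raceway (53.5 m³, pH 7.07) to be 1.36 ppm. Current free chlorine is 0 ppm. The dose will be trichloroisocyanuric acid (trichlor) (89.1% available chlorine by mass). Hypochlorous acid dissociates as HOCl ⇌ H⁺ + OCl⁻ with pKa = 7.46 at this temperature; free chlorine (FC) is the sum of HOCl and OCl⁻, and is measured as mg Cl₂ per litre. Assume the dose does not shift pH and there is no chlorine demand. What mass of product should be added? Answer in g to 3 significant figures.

Volume: 53.5 m³ = 53,500 L.
[OCl⁻]/[HOCl] = 10^(pH − pKa) = 10^(7.07 − 7.46) = 0.4074; fraction as HOCl = 1/(1 + 0.4074) = 0.7105.
Free chlorine required for 1.36 ppm HOCl: 1.36 / 0.7105 = 1.914 ppm.
FC to add: 1.914 − 0 = 1.914 mg/L as Cl₂.
Cl₂ equivalent: 1.914 mg/L × 53,500 L = 102.4 g.
Product at 89.1% available Cl: 102.4 / 0.891 = 114.9 g.

115 g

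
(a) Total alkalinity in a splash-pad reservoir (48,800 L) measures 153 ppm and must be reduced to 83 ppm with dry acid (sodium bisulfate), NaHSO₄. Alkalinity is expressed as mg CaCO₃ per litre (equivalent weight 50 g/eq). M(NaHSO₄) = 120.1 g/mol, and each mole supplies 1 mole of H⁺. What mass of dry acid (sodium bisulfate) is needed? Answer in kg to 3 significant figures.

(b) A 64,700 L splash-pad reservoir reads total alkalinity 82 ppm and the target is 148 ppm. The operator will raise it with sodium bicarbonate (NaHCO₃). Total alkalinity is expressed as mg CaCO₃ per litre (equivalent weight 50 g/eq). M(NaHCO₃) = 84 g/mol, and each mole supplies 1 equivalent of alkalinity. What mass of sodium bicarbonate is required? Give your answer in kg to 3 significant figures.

(a) Alkalinity to neutralize: (153 − 83) = 70 mg/L as CaCO₃ × 48,800 L = 3416 g as CaCO₃.
(a) Equivalents of H⁺ required: 3416 ÷ 50 g/eq = 68.32 eq = 68.32 mol NaHSO₄.
(a) Mass of NaHSO₄: 68.32 × 120.1 = 8205 g.

(b) Alkalinity to add: (148 − 82) = 66 mg/L as CaCO₃ × 64,700 L = 4270 g as CaCO₃.
(b) Equivalents: 4270 g ÷ 50 g/eq = 85.4 eq.
(b) NaHCO₃ supplies 1 eq per mole → 85.4 mol.
(b) Mass: 85.4 mol × 84 g/mol = 7174 g.

(a) 8.21 kg; (b) 7.17 kg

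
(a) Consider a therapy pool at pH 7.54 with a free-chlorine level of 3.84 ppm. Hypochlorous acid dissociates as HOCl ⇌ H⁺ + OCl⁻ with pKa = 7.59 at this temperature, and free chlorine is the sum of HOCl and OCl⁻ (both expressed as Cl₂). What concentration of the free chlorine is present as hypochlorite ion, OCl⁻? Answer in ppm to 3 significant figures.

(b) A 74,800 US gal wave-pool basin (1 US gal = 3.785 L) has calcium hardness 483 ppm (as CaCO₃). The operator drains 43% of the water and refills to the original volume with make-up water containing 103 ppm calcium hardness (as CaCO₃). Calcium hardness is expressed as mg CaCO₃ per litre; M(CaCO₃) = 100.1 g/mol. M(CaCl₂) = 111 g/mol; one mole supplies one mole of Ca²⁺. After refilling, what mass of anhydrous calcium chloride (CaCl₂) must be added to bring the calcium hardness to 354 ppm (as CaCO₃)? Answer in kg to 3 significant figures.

(a) 1.81 ppm; (b) 10.8 kg

(a) [OCl⁻]/[HOCl] = 10^(pH − pKa) = 10^(7.54 − 7.59) = 10^-0.05 = 0.8913.
(a) Fraction as HOCl = 1 / (1 + 0.8913) = 0.5288.
(a) OCl⁻ = (1 − 0.5288) × 3.84 ppm = 1.81 ppm.

(b) Volume: 74,800 US gal × 3.785 L/gal = 283,118 L.
(b) After draining 43% and refilling: 483 × 0.57 + 103 × 0.43 = 319.6 ppm.
(b) Deficit to target: 354 − 319.6 = 34.4 mg/L.
(b) As CaCO₃: 34.4 mg/L × 283,118 L = 9739 g; ÷ 100.1 = 97.3 mol Ca²⁺.
(b) Mass: 97.3 × 111 = 10,800 g.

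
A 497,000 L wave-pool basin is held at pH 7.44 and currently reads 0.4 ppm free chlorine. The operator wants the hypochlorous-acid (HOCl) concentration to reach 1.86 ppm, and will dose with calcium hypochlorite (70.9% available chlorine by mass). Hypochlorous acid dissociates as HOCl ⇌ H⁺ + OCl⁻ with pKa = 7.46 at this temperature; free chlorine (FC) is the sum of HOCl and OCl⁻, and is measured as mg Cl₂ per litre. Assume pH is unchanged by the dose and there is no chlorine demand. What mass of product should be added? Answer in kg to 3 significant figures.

2.27 kg

[OCl⁻]/[HOCl] = 10^(pH − pKa) = 10^(7.44 − 7.46) = 0.955; fraction as HOCl = 1/(1 + 0.955) = 0.5115.
Free chlorine required for 1.86 ppm HOCl: 1.86 / 0.5115 = 3.636 ppm.
FC to add: 3.636 − 0.4 = 3.236 mg/L as Cl₂.
Cl₂ equivalent: 3.236 mg/L × 497,000 L = 1608 g.
Product at 70.9% available Cl: 1608 / 0.709 = 2269 g.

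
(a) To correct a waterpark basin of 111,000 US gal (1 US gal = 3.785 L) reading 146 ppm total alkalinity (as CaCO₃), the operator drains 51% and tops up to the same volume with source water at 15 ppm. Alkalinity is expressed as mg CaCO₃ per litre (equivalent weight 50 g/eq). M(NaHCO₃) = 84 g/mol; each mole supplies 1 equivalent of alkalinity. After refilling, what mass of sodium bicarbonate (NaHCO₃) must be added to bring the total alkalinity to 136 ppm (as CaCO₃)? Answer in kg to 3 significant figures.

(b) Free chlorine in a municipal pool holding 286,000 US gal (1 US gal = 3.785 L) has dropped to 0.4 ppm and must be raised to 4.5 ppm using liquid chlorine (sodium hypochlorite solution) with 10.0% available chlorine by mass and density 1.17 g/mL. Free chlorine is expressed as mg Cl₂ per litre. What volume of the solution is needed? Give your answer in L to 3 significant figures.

(a) 40.1 kg; (b) 37.9 L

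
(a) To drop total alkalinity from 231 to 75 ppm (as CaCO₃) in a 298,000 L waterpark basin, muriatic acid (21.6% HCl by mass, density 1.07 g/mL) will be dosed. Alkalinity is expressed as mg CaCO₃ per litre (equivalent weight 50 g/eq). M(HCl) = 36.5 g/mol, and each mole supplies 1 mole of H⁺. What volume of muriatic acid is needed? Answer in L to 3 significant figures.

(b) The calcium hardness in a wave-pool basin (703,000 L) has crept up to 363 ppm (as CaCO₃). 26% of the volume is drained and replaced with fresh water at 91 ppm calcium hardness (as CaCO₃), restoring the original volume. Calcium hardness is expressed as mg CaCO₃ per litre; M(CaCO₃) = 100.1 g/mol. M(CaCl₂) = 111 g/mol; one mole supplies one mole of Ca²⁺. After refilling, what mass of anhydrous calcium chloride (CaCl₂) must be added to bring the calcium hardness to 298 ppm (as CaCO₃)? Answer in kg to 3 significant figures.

(a) Alkalinity to neutralize: (231 − 75) = 156 mg/L as CaCO₃ × 298,000 L = 46,490 g as CaCO₃.
(a) Equivalents of H⁺ required: 46,490 ÷ 50 g/eq = 929.8 eq = 929.8 mol HCl.
(a) Mass of HCl: 929.8 × 36.5 = 33,940 g.
(a) Mass of 21.6% solution: 33,940 / 0.216 = 157,100 g.
(a) Volume: 157,100 g ÷ 1.07 g/mL = 146,800 mL.

(b) After draining 26% and refilling: 363 × 0.74 + 91 × 0.26 = 292.28 ppm.
(b) Deficit to target: 298 − 292.28 = 5.72 mg/L.
(b) As CaCO₃: 5.72 mg/L × 703,000 L = 4021 g; ÷ 100.1 = 40.17 mol Ca²⁺.
(b) Mass: 40.17 × 111 = 4459 g.

(a) 147 L; (b) 4.46 kg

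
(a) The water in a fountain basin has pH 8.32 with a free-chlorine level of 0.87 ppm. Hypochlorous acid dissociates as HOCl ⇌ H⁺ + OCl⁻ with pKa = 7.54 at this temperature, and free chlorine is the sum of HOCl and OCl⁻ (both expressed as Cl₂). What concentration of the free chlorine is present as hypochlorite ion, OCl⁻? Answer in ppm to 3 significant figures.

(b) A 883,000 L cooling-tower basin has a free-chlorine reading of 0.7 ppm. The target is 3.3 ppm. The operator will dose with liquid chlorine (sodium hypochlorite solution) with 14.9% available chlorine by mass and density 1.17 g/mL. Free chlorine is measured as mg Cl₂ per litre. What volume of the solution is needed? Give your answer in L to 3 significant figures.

(a) [OCl⁻]/[HOCl] = 10^(pH − pKa) = 10^(8.32 − 7.54) = 10^0.78 = 6.026.
(a) Fraction as HOCl = 1 / (1 + 6.026) = 0.1423.
(a) OCl⁻ = (1 − 0.1423) × 0.87 ppm = 0.7462 ppm.

(b) Chlorine deficit: 3.3 − 0.7 = 2.6 ppm = 2.6 mg/L as Cl₂.
(b) Cl₂ equivalent needed: 2.6 mg/L × 883,000 L = 2,296,000 mg = 2296 g.
(b) Product at 14.9% available chlorine: 2296 / 0.149 = 15,410 g.
(b) Volume at density 1.17 g/mL: 15,410 g ÷ 1.17 g/mL = 13,170 mL.

(a) 0.746 ppm; (b) 13.2 L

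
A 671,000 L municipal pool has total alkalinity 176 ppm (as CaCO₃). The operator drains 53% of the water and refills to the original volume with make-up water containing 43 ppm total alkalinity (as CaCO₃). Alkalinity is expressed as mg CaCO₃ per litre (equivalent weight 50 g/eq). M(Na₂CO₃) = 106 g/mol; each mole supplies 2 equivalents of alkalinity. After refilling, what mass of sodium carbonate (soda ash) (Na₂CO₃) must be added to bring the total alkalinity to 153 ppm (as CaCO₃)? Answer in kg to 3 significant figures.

33.8 kg

After draining 53% and refilling: 176 × 0.47 + 43 × 0.53 = 105.51 ppm.
Deficit to target: 153 − 105.51 = 47.49 mg/L.
As CaCO₃: 47.49 mg/L × 671,000 L = 31,870 g; ÷ 50 g/eq ÷ 2 = 318.7 mol Na₂CO₃.
Mass: 318.7 × 106 = 33,780 g.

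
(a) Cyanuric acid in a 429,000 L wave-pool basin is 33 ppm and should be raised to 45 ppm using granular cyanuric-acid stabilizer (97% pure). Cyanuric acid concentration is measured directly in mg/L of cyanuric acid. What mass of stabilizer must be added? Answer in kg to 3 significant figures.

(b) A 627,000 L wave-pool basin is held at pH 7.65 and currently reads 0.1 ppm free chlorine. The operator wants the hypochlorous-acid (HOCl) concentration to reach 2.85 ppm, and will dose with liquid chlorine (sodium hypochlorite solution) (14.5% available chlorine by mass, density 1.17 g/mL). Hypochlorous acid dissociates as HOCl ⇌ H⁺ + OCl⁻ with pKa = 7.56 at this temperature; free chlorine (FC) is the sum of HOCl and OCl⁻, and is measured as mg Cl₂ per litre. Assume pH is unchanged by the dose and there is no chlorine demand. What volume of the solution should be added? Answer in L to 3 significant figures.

(a) 5.31 kg; (b) 23.1 L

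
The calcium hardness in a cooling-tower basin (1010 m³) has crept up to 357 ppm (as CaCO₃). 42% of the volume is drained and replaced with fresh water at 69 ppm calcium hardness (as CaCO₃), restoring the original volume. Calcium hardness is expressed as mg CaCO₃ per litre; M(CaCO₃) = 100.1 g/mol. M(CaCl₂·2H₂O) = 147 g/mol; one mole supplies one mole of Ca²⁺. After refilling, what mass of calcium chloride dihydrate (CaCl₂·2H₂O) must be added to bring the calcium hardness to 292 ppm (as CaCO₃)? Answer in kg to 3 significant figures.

83.0 kg

Volume: 1010 m³ = 1,010,000 L.
After draining 42% and refilling: 357 × 0.58 + 69 × 0.42 = 236.04 ppm.
Deficit to target: 292 − 236.04 = 55.96 mg/L.
As CaCO₃: 55.96 mg/L × 1,010,000 L = 56,520 g; ÷ 100.1 = 564.6 mol Ca²⁺.
Mass: 564.6 × 147 = 83,000 g.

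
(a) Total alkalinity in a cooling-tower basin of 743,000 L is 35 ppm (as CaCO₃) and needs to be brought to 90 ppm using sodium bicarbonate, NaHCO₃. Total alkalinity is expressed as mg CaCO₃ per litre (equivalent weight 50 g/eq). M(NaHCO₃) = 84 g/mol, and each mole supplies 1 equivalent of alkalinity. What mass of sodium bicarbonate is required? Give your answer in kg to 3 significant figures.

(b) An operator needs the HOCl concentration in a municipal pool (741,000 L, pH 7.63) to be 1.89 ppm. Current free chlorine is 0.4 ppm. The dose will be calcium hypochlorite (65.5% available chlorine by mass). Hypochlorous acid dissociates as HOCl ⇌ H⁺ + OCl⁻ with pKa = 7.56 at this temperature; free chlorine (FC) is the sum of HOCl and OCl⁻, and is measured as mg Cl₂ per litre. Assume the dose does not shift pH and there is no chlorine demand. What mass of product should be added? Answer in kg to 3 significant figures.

(a) Alkalinity to add: (90 − 35) = 55 mg/L as CaCO₃ × 743,000 L = 40,860 g as CaCO₃.
(a) Equivalents: 40,860 g ÷ 50 g/eq = 817.3 eq.
(a) NaHCO₃ supplies 1 eq per mole → 817.3 mol.
(a) Mass: 817.3 mol × 84 g/mol = 68,650 g.

(b) [OCl⁻]/[HOCl] = 10^(pH − pKa) = 10^(7.63 − 7.56) = 1.175; fraction as HOCl = 1/(1 + 1.175) = 0.4598.
(b) Free chlorine required for 1.89 ppm HOCl: 1.89 / 0.4598 = 4.111 ppm.
(b) FC to add: 4.111 − 0.4 = 3.711 mg/L as Cl₂.
(b) Cl₂ equivalent: 3.711 mg/L × 741,000 L = 2750 g.
(b) Product at 65.5% available Cl: 2750 / 0.655 = 4198 g.

(a) 68.7 kg; (b) 4.20 kg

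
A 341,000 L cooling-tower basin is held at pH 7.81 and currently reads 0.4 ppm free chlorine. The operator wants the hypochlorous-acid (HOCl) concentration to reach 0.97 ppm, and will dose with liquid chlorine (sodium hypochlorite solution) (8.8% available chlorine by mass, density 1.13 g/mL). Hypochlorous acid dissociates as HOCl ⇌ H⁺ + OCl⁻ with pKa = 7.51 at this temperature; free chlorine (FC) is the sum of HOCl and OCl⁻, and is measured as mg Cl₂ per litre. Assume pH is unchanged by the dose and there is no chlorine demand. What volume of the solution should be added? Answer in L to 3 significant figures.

[OCl⁻]/[HOCl] = 10^(pH − pKa) = 10^(7.81 − 7.51) = 1.995; fraction as HOCl = 1/(1 + 1.995) = 0.3339.
Free chlorine required for 0.97 ppm HOCl: 0.97 / 0.3339 = 2.905 ppm.
FC to add: 2.905 − 0.4 = 2.505 mg/L as Cl₂.
Cl₂ equivalent: 2.505 mg/L × 341,000 L = 854.3 g.
Product at 8.8% available Cl: 854.3 / 0.088 = 9708 g.
Volume: 9708 g ÷ 1.13 g/mL = 8592 mL.

8.59 L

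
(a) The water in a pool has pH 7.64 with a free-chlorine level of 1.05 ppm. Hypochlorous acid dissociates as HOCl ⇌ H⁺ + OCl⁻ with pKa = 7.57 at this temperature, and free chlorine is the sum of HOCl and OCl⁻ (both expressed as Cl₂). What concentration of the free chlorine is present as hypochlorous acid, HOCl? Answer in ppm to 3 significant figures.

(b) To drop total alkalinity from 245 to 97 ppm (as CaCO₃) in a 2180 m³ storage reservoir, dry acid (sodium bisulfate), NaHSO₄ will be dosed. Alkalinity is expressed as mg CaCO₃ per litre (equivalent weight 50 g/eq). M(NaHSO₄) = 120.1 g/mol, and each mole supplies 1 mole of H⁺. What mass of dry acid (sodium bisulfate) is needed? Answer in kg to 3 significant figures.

(a) [OCl⁻]/[HOCl] = 10^(pH − pKa) = 10^(7.64 − 7.57) = 10^0.07 = 1.175.
(a) Fraction as HOCl = 1 / (1 + 1.175) = 0.4598.
(a) HOCl = 0.4598 × 1.05 ppm = 0.4828 ppm.

(b) Volume: 2180 m³ = 2,180,000 L.
(b) Alkalinity to neutralize: (245 − 97) = 148 mg/L as CaCO₃ × 2,180,000 L = 322,600 g as CaCO₃.
(b) Equivalents of H⁺ required: 322,600 ÷ 50 g/eq = 6453 eq = 6453 mol NaHSO₄.
(b) Mass of NaHSO₄: 6453 × 120.1 = 775,000 g.

(a) 0.483 ppm; (b) 775 kg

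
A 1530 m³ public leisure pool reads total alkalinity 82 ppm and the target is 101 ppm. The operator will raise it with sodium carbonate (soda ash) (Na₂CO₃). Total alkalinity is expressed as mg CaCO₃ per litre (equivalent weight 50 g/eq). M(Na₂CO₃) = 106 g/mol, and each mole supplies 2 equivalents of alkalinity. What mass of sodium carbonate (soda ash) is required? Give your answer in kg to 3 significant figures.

30.8 kg

Volume: 1530 m³ = 1,530,000 L.
Alkalinity to add: (101 − 82) = 19 mg/L as CaCO₃ × 1,530,000 L = 29,070 g as CaCO₃.
Equivalents: 29,070 g ÷ 50 g/eq = 581.4 eq.
Each mole of Na₂CO₃ supplies 2 eq, so 581.4 / 2 = 290.7 mol.
Mass: 290.7 mol × 106 g/mol = 30,810 g.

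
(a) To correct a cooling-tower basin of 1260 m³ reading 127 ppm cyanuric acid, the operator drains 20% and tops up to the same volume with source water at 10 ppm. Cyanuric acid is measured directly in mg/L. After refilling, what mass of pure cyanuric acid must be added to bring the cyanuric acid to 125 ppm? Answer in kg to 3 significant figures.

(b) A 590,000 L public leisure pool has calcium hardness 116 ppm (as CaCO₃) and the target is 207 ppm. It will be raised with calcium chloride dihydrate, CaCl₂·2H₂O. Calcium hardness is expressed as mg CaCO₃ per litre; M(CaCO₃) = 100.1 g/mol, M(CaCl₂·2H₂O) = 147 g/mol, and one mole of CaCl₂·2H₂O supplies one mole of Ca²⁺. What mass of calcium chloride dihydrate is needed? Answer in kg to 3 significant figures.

(a) 27.0 kg; (b) 78.8 kg

(a) Volume: 1260 m³ = 1,260,000 L.
(a) After draining 20% and refilling: 127 × 0.80 + 10 × 0.20 = 103.6 ppm.
(a) Deficit to target: 125 − 103.6 = 21.4 mg/L.
(a) Mass: 21.4 mg/L × 1,260,000 L = 26,960 g cyanuric acid.

(b) Hardness to add: (207 − 116) = 91 mg/L as CaCO₃ × 590,000 L = 53,690 g as CaCO₃.
(b) Moles of Ca²⁺ (1 mol Ca²⁺ ≡ 1 mol CaCO₃): 53,690 / 100.1 g/mol = 536.4 mol.
(b) Mass of CaCl₂·2H₂O: 536.4 × 147 = 78,850 g.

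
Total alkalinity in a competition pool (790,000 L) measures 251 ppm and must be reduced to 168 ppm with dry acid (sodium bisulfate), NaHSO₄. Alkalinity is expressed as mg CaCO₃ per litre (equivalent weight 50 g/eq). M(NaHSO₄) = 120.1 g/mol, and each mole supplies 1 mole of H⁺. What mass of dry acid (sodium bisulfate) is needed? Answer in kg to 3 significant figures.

Alkalinity to neutralize: (251 − 168) = 83 mg/L as CaCO₃ × 790,000 L = 65,570 g as CaCO₃.
Equivalents of H⁺ required: 65,570 ÷ 50 g/eq = 1311 eq = 1311 mol NaHSO₄.
Mass of NaHSO₄: 1311 × 120.1 = 157,500 g.

157 kg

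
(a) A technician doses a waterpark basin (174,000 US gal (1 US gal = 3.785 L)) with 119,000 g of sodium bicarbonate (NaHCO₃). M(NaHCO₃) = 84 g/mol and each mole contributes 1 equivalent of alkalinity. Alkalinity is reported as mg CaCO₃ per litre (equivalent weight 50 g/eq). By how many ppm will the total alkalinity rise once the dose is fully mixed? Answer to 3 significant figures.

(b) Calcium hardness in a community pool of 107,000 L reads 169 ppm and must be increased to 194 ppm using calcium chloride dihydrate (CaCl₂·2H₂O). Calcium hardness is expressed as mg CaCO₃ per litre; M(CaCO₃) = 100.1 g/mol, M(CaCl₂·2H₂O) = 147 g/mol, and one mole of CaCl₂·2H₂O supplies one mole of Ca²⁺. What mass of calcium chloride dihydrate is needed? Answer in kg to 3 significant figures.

(a) 108 ppm; (b) 3.93 kg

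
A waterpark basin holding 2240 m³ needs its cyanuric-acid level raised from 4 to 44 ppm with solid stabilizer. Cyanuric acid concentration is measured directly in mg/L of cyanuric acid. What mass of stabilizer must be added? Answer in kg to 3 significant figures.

89.6 kg

Volume: 2240 m³ = 2,240,000 L.
CYA to add: (44 − 4) = 40 mg/L × 2,240,000 L = 89,600 g cyanuric acid.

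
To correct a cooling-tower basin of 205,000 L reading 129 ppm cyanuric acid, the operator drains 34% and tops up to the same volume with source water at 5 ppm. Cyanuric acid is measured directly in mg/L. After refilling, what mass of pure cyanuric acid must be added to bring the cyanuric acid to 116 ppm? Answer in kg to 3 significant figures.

After draining 34% and refilling: 129 × 0.66 + 5 × 0.34 = 86.84 ppm.
Deficit to target: 116 − 86.84 = 29.16 mg/L.
Mass: 29.16 mg/L × 205,000 L = 5978 g cyanuric acid.

5.98 kg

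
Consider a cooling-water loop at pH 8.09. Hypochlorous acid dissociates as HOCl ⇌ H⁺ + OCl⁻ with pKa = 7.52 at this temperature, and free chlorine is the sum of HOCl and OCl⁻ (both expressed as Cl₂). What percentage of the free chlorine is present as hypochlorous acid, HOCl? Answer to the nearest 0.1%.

21.2%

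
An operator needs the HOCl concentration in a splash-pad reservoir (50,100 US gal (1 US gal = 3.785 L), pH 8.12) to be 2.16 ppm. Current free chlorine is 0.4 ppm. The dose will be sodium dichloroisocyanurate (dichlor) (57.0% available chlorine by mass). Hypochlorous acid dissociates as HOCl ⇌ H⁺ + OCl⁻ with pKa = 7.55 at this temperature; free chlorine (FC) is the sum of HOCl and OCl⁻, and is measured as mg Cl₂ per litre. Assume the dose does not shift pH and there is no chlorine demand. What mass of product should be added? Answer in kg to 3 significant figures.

Volume: 50,100 US gal × 3.785 L/gal = 189,628 L.
[OCl⁻]/[HOCl] = 10^(pH − pKa) = 10^(8.12 − 7.55) = 3.715; fraction as HOCl = 1/(1 + 3.715) = 0.2121.
Free chlorine required for 2.16 ppm HOCl: 2.16 / 0.2121 = 10.19 ppm.
FC to add: 10.19 − 0.4 = 9.785 mg/L as Cl₂.
Cl₂ equivalent: 9.785 mg/L × 189,628 L = 1856 g.
Product at 57.0% available Cl: 1856 / 0.57 = 3255 g.

3.26 kg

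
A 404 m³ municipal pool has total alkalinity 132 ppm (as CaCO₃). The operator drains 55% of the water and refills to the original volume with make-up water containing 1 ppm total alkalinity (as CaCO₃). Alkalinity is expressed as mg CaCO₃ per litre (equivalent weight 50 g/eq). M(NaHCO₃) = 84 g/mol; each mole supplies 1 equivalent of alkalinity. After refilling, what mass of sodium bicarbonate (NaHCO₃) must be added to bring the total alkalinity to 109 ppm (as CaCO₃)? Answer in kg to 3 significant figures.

Volume: 404 m³ = 404,000 L.
After draining 55% and refilling: 132 × 0.45 + 1 × 0.55 = 59.95 ppm.
Deficit to target: 109 − 59.95 = 49.05 mg/L.
As CaCO₃: 49.05 mg/L × 404,000 L = 19,820 g; ÷ 50 g/eq ÷ 1 = 396.3 mol NaHCO₃.
Mass: 396.3 × 84 = 33,290 g.

33.3 kg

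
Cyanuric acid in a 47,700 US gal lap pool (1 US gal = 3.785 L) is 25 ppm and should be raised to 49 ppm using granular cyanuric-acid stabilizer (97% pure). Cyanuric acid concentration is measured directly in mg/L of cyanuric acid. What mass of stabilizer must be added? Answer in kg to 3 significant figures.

Volume: 47,700 US gal × 3.785 L/gal = 180,544 L.
CYA to add: (49 − 25) = 24 mg/L × 180,544 L = 4333 g cyanuric acid.
At 97% purity: 4333 / 0.97 = 4467 g product.

4.47 kg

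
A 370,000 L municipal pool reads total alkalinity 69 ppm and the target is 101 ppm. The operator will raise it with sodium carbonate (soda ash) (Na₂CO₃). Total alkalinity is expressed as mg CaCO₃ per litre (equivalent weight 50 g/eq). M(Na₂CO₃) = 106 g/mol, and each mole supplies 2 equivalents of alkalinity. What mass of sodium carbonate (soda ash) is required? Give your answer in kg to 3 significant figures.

Alkalinity to add: (101 − 69) = 32 mg/L as CaCO₃ × 370,000 L = 11,840 g as CaCO₃.
Equivalents: 11,840 g ÷ 50 g/eq = 236.8 eq.
Each mole of Na₂CO₃ supplies 2 eq, so 236.8 / 2 = 118.4 mol.
Mass: 118.4 mol × 106 g/mol = 12,550 g.

12.6 kg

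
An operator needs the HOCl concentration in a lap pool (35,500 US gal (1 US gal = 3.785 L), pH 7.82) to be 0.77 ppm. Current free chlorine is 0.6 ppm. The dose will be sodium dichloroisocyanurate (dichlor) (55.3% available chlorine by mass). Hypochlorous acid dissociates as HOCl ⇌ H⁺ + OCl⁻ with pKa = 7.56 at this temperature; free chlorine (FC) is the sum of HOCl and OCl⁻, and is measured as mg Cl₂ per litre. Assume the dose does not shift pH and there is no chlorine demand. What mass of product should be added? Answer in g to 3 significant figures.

Volume: 35,500 US gal × 3.785 L/gal = 134,368 L.
[OCl⁻]/[HOCl] = 10^(pH − pKa) = 10^(7.82 − 7.56) = 1.82; fraction as HOCl = 1/(1 + 1.82) = 0.3546.
Free chlorine required for 0.77 ppm HOCl: 0.77 / 0.3546 = 2.171 ppm.
FC to add: 2.171 − 0.6 = 1.571 mg/L as Cl₂.
Cl₂ equivalent: 1.571 mg/L × 134,368 L = 211.1 g.
Product at 55.3% available Cl: 211.1 / 0.553 = 381.8 g.

382 g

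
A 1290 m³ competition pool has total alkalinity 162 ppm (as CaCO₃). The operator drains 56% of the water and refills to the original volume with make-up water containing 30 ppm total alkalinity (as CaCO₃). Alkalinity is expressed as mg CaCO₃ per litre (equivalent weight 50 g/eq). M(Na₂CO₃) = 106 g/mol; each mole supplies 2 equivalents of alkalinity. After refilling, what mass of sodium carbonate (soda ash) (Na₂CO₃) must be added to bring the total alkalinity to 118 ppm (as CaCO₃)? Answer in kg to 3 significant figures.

40.9 kg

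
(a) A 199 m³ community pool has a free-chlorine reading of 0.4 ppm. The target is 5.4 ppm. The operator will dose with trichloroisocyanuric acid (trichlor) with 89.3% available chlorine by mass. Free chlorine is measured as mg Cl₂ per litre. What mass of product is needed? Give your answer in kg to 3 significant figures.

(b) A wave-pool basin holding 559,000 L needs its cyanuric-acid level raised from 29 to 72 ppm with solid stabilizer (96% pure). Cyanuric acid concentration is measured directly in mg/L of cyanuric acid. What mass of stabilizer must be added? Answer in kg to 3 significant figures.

(a) Volume: 199 m³ = 199,000 L.
(a) Chlorine deficit: 5.4 − 0.4 = 5 ppm = 5 mg/L as Cl₂.
(a) Cl₂ equivalent needed: 5 mg/L × 199,000 L = 995,000 mg = 995 g.
(a) Product at 89.3% available chlorine: 995 / 0.893 = 1114 g.

(b) CYA to add: (72 − 29) = 43 mg/L × 559,000 L = 24,040 g cyanuric acid.
(b) At 96% purity: 24,040 / 0.96 = 25,040 g product.

(a) 1.11 kg; (b) 25.0 kg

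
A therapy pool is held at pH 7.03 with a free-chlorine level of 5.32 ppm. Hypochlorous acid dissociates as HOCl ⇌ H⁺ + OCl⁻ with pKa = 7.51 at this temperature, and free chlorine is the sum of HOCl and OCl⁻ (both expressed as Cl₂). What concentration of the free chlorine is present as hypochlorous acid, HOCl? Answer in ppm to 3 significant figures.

[OCl⁻]/[HOCl] = 10^(pH − pKa) = 10^(7.03 − 7.51) = 10^-0.48 = 0.3311.
Fraction as HOCl = 1 / (1 + 0.3311) = 0.7512.
HOCl = 0.7512 × 5.32 ppm = 3.997 ppm.

4.00 ppm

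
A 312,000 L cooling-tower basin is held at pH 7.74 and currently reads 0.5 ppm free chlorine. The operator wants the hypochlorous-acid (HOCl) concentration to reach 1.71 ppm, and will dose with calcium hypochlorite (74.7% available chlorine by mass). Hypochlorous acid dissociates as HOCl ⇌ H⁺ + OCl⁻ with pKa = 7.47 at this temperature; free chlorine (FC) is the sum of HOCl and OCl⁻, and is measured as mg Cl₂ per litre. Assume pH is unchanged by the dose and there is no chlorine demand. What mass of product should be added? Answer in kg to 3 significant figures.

1.84 kg

[OCl⁻]/[HOCl] = 10^(pH − pKa) = 10^(7.74 − 7.47) = 1.862; fraction as HOCl = 1/(1 + 1.862) = 0.3494.
Free chlorine required for 1.71 ppm HOCl: 1.71 / 0.3494 = 4.894 ppm.
FC to add: 4.894 − 0.5 = 4.394 mg/L as Cl₂.
Cl₂ equivalent: 4.394 mg/L × 312,000 L = 1371 g.
Product at 74.7% available Cl: 1371 / 0.747 = 1835 g.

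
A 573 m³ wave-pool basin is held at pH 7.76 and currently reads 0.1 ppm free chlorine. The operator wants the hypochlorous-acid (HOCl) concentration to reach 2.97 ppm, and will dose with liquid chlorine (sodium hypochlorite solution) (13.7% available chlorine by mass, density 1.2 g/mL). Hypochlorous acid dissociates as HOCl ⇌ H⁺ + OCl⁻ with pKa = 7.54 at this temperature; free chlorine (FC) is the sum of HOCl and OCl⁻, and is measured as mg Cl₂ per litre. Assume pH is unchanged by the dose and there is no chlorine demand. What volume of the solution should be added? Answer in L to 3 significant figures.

27.2 L

Volume: 573 m³ = 573,000 L.
[OCl⁻]/[HOCl] = 10^(pH − pKa) = 10^(7.76 − 7.54) = 1.66; fraction as HOCl = 1/(1 + 1.66) = 0.376.
Free chlorine required for 2.97 ppm HOCl: 2.97 / 0.376 = 7.899 ppm.
FC to add: 7.899 − 0.1 = 7.799 mg/L as Cl₂.
Cl₂ equivalent: 7.799 mg/L × 573,000 L = 4469 g.
Product at 13.7% available Cl: 4469 / 0.137 = 32,620 g.
Volume: 32,620 g ÷ 1.2 g/mL = 27,180 mL.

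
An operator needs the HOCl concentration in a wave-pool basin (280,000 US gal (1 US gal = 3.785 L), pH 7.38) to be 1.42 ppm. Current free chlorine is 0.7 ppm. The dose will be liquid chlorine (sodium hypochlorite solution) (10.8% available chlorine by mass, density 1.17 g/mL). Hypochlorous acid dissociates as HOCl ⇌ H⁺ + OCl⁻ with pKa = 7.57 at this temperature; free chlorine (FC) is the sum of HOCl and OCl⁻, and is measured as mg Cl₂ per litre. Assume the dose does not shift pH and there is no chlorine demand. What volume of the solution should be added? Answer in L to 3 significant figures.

Volume: 280,000 US gal × 3.785 L/gal = 1,059,800 L.
[OCl⁻]/[HOCl] = 10^(pH − pKa) = 10^(7.38 − 7.57) = 0.6457; fraction as HOCl = 1/(1 + 0.6457) = 0.6077.
Free chlorine required for 1.42 ppm HOCl: 1.42 / 0.6077 = 2.337 ppm.
FC to add: 2.337 − 0.7 = 1.637 mg/L as Cl₂.
Cl₂ equivalent: 1.637 mg/L × 1,059,800 L = 1735 g.
Product at 10.8% available Cl: 1735 / 0.108 = 16,060 g.
Volume: 16,060 g ÷ 1.17 g/mL = 13,730 mL.

13.7 L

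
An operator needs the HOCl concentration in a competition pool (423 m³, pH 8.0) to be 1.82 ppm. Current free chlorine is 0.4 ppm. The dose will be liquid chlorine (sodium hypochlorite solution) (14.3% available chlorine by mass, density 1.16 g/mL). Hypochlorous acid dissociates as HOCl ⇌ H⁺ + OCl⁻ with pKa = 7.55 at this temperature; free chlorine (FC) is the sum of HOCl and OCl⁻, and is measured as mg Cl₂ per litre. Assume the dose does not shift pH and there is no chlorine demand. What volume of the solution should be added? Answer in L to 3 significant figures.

Volume: 423 m³ = 423,000 L.
[OCl⁻]/[HOCl] = 10^(pH − pKa) = 10^(8.0 − 7.55) = 2.818; fraction as HOCl = 1/(1 + 2.818) = 0.2619.
Free chlorine required for 1.82 ppm HOCl: 1.82 / 0.2619 = 6.949 ppm.
FC to add: 6.949 − 0.4 = 6.549 mg/L as Cl₂.
Cl₂ equivalent: 6.549 mg/L × 423,000 L = 2770 g.
Product at 14.3% available Cl: 2770 / 0.143 = 19,370 g.
Volume: 19,370 g ÷ 1.16 g/mL = 16,700 mL.

16.7 L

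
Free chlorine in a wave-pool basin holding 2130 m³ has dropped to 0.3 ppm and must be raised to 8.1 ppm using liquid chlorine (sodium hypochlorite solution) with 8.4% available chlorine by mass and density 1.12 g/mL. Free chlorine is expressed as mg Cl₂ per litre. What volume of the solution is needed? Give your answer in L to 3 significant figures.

177 L

Volume: 2130 m³ = 2,130,000 L.
Chlorine deficit: 8.1 − 0.3 = 7.8 ppm = 7.8 mg/L as Cl₂.
Cl₂ equivalent needed: 7.8 mg/L × 2,130,000 L = 16,610,000 mg = 16,610 g.
Product at 8.4% available chlorine: 16,610 / 0.084 = 197,800 g.
Volume at density 1.12 g/mL: 197,800 g ÷ 1.12 g/mL = 176,600 mL.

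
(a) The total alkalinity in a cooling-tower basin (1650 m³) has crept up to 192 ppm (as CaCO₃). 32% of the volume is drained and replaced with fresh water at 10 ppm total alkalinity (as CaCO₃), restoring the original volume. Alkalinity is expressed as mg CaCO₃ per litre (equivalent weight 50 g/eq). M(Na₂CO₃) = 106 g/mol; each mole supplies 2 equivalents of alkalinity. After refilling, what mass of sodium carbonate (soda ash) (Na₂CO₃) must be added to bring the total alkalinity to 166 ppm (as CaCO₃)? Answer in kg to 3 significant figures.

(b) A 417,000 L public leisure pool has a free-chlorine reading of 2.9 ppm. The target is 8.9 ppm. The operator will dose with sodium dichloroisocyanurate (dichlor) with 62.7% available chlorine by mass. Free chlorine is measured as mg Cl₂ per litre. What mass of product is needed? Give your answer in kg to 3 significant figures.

(a) Volume: 1650 m³ = 1,650,000 L.
(a) After draining 32% and refilling: 192 × 0.68 + 10 × 0.32 = 133.76 ppm.
(a) Deficit to target: 166 − 133.76 = 32.24 mg/L.
(a) As CaCO₃: 32.24 mg/L × 1,650,000 L = 53,200 g; ÷ 50 g/eq ÷ 2 = 532 mol Na₂CO₃.
(a) Mass: 532 × 106 = 56,390 g.

(b) Chlorine deficit: 8.9 − 2.9 = 6 ppm = 6 mg/L as Cl₂.
(b) Cl₂ equivalent needed: 6 mg/L × 417,000 L = 2,502,000 mg = 2502 g.
(b) Product at 62.7% available chlorine: 2502 / 0.627 = 3990 g.

(a) 56.4 kg; (b) 3.99 kg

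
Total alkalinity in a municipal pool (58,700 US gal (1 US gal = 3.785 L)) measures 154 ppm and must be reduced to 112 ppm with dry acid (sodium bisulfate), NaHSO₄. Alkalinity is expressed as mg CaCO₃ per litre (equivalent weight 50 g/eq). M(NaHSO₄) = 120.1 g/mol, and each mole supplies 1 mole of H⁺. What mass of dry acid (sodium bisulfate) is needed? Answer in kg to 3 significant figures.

22.4 kg

Volume: 58,700 US gal × 3.785 L/gal = 222,180 L.
Alkalinity to neutralize: (154 − 112) = 42 mg/L as CaCO₃ × 222,180 L = 9332 g as CaCO₃.
Equivalents of H⁺ required: 9332 ÷ 50 g/eq = 186.6 eq = 186.6 mol NaHSO₄.
Mass of NaHSO₄: 186.6 × 120.1 = 22,410 g.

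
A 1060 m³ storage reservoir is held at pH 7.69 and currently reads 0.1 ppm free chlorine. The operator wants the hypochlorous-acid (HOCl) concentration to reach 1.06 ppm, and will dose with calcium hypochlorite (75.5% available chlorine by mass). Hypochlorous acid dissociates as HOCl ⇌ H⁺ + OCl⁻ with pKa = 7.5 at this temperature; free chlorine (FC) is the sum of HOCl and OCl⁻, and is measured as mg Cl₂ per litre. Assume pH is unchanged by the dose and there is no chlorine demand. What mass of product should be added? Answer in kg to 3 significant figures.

3.65 kg

Volume: 1060 m³ = 1,060,000 L.
[OCl⁻]/[HOCl] = 10^(pH − pKa) = 10^(7.69 − 7.5) = 1.549; fraction as HOCl = 1/(1 + 1.549) = 0.3923.
Free chlorine required for 1.06 ppm HOCl: 1.06 / 0.3923 = 2.702 ppm.
FC to add: 2.702 − 0.1 = 2.602 mg/L as Cl₂.
Cl₂ equivalent: 2.602 mg/L × 1,060,000 L = 2758 g.
Product at 75.5% available Cl: 2758 / 0.755 = 3653 g.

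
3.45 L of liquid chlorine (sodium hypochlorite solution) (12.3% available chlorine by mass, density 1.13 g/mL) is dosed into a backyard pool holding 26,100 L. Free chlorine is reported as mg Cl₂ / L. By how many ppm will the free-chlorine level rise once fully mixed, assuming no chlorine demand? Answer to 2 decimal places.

18.37 ppm

Mass of solution: 3.45 L × 1000 mL/L × 1.13 g/mL = 3898 g.
Available chlorine delivered: 3898 g × 0.123 = 479.5 g as Cl₂.
Concentration rise: 479.5 g / 26,100 L = 18.37 mg/L = 18.37 ppm.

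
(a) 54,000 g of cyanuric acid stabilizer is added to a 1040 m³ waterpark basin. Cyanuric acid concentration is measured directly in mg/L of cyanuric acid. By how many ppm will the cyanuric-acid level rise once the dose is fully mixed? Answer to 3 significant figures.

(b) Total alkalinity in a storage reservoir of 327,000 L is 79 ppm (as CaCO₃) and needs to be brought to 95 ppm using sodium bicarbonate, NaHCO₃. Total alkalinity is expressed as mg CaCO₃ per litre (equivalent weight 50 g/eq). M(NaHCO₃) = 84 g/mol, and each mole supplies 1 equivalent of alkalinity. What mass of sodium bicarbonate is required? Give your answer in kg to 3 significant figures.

(a) Volume: 1040 m³ = 1,040,000 L.
(a) Rise: 54,000 g / 1,040,000 L × 1000 = 51.92 mg/L.

(b) Alkalinity to add: (95 − 79) = 16 mg/L as CaCO₃ × 327,000 L = 5232 g as CaCO₃.
(b) Equivalents: 5232 g ÷ 50 g/eq = 104.6 eq.
(b) NaHCO₃ supplies 1 eq per mole → 104.6 mol.
(b) Mass: 104.6 mol × 84 g/mol = 8790 g.

(a) 51.9 ppm; (b) 8.79 kg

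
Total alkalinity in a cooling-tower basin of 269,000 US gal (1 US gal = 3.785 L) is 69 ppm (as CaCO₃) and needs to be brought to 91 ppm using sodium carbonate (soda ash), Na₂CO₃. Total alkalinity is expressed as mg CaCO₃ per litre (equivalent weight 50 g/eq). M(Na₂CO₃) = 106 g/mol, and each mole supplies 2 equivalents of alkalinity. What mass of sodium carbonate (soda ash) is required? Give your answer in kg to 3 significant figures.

23.7 kg

Volume: 269,000 US gal × 3.785 L/gal = 1,018,165 L.
Alkalinity to add: (91 − 69) = 22 mg/L as CaCO₃ × 1,018,165 L = 22,400 g as CaCO₃.
Equivalents: 22,400 g ÷ 50 g/eq = 448 eq.
Each mole of Na₂CO₃ supplies 2 eq, so 448 / 2 = 224 mol.
Mass: 224 mol × 106 g/mol = 23,740 g.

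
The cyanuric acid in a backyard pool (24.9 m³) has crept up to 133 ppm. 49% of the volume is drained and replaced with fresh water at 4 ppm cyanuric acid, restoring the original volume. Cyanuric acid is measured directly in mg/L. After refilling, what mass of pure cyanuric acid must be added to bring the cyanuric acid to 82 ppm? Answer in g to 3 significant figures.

304 g

Volume: 24.9 m³ = 24,900 L.
After draining 49% and refilling: 133 × 0.51 + 4 × 0.49 = 69.79 ppm.
Deficit to target: 82 − 69.79 = 12.21 mg/L.
Mass: 12.21 mg/L × 24,900 L = 304 g cyanuric acid.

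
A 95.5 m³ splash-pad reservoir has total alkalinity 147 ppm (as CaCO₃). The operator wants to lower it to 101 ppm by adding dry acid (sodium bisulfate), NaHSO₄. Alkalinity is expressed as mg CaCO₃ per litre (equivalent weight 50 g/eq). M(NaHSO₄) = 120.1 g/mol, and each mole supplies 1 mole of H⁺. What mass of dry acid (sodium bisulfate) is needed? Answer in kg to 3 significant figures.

Volume: 95.5 m³ = 95,500 L.
Alkalinity to neutralize: (147 − 101) = 46 mg/L as CaCO₃ × 95,500 L = 4393 g as CaCO₃.
Equivalents of H⁺ required: 4393 ÷ 50 g/eq = 87.86 eq = 87.86 mol NaHSO₄.
Mass of NaHSO₄: 87.86 × 120.1 = 10,550 g.

10.6 kg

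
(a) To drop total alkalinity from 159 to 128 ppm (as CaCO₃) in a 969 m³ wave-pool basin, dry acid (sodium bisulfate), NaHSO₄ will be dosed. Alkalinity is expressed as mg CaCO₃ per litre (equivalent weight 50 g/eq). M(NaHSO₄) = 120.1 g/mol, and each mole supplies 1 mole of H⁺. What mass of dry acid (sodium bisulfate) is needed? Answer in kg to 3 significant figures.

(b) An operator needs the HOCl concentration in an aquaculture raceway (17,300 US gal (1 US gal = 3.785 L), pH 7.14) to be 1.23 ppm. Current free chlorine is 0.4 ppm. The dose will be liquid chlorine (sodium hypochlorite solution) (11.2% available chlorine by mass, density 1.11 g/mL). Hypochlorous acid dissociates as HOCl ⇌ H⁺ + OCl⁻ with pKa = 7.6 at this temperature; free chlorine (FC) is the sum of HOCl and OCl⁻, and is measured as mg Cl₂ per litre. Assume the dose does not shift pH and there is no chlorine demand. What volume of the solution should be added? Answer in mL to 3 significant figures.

(a) 72.2 kg; (b) 662 mL

(a) Volume: 969 m³ = 969,000 L.
(a) Alkalinity to neutralize: (159 − 128) = 31 mg/L as CaCO₃ × 969,000 L = 30,040 g as CaCO₃.
(a) Equivalents of H⁺ required: 30,040 ÷ 50 g/eq = 600.8 eq = 600.8 mol NaHSO₄.
(a) Mass of NaHSO₄: 600.8 × 120.1 = 72,150 g.

(b) Volume: 17,300 US gal × 3.785 L/gal = 65,480 L.
(b) [OCl⁻]/[HOCl] = 10^(pH − pKa) = 10^(7.14 − 7.6) = 0.3467; fraction as HOCl = 1/(1 + 0.3467) = 0.7425.
(b) Free chlorine required for 1.23 ppm HOCl: 1.23 / 0.7425 = 1.656 ppm.
(b) FC to add: 1.656 − 0.4 = 1.256 mg/L as Cl₂.
(b) Cl₂ equivalent: 1.256 mg/L × 65,480 L = 82.28 g.
(b) Product at 11.2% available Cl: 82.28 / 0.112 = 734.6 g.
(b) Volume: 734.6 g ÷ 1.11 g/mL = 661.8 mL.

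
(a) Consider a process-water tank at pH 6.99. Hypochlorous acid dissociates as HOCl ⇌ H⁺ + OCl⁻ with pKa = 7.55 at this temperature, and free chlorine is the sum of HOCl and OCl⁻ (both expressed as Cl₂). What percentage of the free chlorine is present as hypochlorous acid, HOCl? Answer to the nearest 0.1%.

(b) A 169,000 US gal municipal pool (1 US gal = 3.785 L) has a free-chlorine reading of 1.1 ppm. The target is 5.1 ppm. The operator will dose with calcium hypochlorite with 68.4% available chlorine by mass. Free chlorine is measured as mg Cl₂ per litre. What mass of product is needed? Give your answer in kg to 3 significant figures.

(a) [OCl⁻]/[HOCl] = 10^(pH − pKa) = 10^(6.99 − 7.55) = 10^-0.56 = 0.2754.
(a) Fraction as HOCl = 1 / (1 + 0.2754) = 0.7841.

(b) Volume: 169,000 US gal × 3.785 L/gal = 639,665 L.
(b) Chlorine deficit: 5.1 − 1.1 = 4 ppm = 4 mg/L as Cl₂.
(b) Cl₂ equivalent needed: 4 mg/L × 639,665 L = 2,559,000 mg = 2559 g.
(b) Product at 68.4% available chlorine: 2559 / 0.684 = 3741 g.

(a) 78.4%; (b) 3.74 kg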